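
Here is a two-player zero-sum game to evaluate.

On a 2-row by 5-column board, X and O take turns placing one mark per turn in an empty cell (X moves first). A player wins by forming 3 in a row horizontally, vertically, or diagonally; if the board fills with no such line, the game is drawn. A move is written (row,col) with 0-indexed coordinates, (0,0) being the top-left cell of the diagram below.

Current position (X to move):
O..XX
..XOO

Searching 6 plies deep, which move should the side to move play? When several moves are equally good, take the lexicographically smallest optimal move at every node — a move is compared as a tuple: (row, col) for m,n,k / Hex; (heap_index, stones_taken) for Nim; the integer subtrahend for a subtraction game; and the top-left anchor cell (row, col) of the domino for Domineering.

X's best at [O..XX/..XOO]: (0,2)

ply 1, X at O..XX/..XOO | (0,1)=+0→OX.XX/..XOO; (0,2)=+1→O.XXX/..XOO*; (1,0)=+1→O..XX/X.XOO; (1,1)=+1→O..XX/.XXOO
ply 2: O.XXX/..XOO is terminal -1 (O); from O..XX/..XOO depth 6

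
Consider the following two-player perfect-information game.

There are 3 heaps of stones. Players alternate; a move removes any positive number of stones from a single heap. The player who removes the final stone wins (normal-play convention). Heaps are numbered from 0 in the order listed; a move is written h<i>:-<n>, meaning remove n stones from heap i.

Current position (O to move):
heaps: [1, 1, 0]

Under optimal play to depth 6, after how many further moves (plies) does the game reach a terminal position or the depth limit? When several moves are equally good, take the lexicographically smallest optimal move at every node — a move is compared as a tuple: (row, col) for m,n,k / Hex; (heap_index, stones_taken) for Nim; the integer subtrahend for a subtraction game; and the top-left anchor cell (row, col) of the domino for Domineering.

PV length from [(1,1,0)]: 2 plies

p1 O@[(1,1,0)]: h0:-1[(0,1,0)]-1* h1:-1[(1,0,0)]-1
p2 X@[(0,1,0)]: h1:-1[(0,0,0)]+1*
p3 O@[(0,0,0)] terminal -1; root [(1,1,0)] d6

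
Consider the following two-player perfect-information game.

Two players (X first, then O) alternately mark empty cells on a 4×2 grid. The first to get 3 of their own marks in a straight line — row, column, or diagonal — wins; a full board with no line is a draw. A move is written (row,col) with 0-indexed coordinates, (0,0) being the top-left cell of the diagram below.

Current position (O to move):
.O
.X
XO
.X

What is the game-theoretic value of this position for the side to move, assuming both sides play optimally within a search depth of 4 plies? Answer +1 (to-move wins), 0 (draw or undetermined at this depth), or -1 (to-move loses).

p1 O@[.O/.X/XO/.X]: (0,0)[OO/.X/XO/.X]+0* (1,0)[.O/OX/XO/.X]+0 (3,0)[.O/.X/XO/OX]+0
p2 X@[OO/.X/XO/.X]: (1,0)[OO/XX/XO/.X]+0* (3,0)[OO/.X/XO/XX]+0
p3 O@[OO/XX/XO/.X]: (3,0)[OO/XX/XO/OX]+0*
p4 X@[OO/XX/XO/OX] terminal +0; root [.O/.X/XO/.X] d4

value(.O/.X/XO/.X, O) = 0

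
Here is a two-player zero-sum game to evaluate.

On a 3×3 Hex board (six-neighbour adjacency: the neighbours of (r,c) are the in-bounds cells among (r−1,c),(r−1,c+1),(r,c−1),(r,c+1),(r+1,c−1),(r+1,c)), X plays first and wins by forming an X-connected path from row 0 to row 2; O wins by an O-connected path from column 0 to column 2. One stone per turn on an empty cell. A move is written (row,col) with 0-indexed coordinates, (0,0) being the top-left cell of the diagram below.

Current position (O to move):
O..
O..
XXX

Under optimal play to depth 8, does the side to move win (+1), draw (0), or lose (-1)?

value(O../O../XXX, O) = +1

p1 O@[O../O../XXX]: (0,1)[OO./O../XXX]-1 (0,2)[O.O/O../XXX]+1* (1,1)[O../OO./XXX]+1 (1,2)[O../O.O/XXX]-1
p2 X@[O.O/O../XXX]: (0,1)[OXO/O../XXX]-1* (1,1)[O.O/OX./XXX]-1 (1,2)[O.O/O.X/XXX]-1
p3 O@[OXO/O../XXX]: (1,1)[OXO/OO./XXX]+1* (1,2)[OXO/O.O/XXX]-1
p4 X@[OXO/OO./XXX] terminal -1; root [O../O../XXX] d8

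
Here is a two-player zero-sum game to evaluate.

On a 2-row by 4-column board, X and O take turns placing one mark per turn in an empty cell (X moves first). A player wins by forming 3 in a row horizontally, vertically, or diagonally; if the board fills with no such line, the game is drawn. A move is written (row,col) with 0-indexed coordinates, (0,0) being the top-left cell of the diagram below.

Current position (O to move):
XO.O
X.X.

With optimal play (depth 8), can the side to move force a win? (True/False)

O winning at [XO.O/X.X.]: True

p1 O@[XO.O/X.X.]: (0,2)[XOOO/X.X.]+1* (1,1)[XO.O/XOX.]+0 (1,3)[XO.O/X.XO]-1
p2 X@[XOOO/X.X.] terminal -1; root [XO.O/X.X.] d8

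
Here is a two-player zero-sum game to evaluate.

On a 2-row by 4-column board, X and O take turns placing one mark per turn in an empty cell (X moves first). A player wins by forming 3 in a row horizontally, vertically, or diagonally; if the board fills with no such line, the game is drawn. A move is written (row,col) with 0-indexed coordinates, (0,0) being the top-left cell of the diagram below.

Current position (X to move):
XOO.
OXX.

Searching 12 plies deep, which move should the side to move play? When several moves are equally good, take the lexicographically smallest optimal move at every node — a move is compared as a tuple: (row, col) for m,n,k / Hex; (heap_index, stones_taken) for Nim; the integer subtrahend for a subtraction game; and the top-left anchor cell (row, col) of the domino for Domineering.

X's best at [XOO./OXX.]: (1,3)

[XOO./OXX.] X move#1: (0,3):+0/XOOX/OXX., (1,3):+1/XOO./OXXX*
[XOO./OXXX] end (terminal -1, O#2); searched XOO./OXX. to 12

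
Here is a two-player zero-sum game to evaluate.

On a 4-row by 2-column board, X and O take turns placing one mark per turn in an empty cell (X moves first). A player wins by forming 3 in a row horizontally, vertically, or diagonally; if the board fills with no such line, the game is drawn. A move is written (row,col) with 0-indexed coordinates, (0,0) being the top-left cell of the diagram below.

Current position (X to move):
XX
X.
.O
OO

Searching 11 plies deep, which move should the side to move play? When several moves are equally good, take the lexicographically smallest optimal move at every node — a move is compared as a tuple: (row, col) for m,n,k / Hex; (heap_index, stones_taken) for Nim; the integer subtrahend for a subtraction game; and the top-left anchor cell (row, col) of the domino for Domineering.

[XX/X./.O/OO] X move#1: (1,1):+0/XX/XX/.O/OO, (2,0):+1/XX/X./XO/OO*
[XX/X./XO/OO] end (terminal -1, O#2); searched XX/X./.O/OO to 11

X's best at [XX/X./.O/OO]: (2,0)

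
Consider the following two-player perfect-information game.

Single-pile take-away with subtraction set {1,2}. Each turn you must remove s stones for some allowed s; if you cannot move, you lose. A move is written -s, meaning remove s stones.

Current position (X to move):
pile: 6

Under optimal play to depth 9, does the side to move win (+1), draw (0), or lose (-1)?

value(6, X) = -1

ply 1, X at 6 | -1=-1→5*; -2=-1→4
ply 2, O at 5 | -1=-1→4; -2=+1→3*
ply 3, X at 3 | -1=-1→2*; -2=-1→1
ply 4, O at 2 | -1=-1→1; -2=+1→0*
ply 5: 0 is terminal -1 (X); from 6 depth 9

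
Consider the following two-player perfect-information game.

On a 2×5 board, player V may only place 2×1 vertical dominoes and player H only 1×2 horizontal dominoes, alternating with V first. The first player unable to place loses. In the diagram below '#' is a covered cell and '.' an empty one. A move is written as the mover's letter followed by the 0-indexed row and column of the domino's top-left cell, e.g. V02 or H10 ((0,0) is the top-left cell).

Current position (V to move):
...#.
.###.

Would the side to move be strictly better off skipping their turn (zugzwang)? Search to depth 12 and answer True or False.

p1 V@[...#./.###.]: V00[#..#./####.]+1* V04[...##/.####]-1
p2 H@[#..#./####.]: H01[####./####.]-1*
p3 V@[####./####.]: V04[#####/#####]+1*
p4 H@[#####/#####] terminal -1; root [...#./.###.] d12
suppose V passes — search the same position with H to move:
pass> p1 H@[...#./.###.]: H00[##.#./.###.]-1* H01[.###./.###.]-1
pass> p2 V@[##.#./.###.]: V04[##.##/.####]+1*
pass> p3 H@[##.##/.####] terminal -1; root [...#./.###.] d12
for V: play +1, pass +1

zugzwang(...#./.###., V) = False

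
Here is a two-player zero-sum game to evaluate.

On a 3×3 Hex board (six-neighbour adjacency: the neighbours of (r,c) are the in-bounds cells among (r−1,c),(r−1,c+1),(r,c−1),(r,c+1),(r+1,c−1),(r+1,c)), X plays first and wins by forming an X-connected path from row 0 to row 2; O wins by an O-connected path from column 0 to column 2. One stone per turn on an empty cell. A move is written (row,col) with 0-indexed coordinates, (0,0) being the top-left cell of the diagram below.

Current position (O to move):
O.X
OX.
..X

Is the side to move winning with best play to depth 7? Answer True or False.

ply 1, O at O.X/OX./..X | (0,1)=-1→OOX/OX./..X*; (1,2)=-1→O.X/OXO/..X; (2,0)=-1→O.X/OX./O.X; (2,1)=-1→O.X/OX./.OX
ply 2, X at OOX/OX./..X | (1,2)=+1→OOX/OXX/..X*; (2,0)=+1→OOX/OX./X.X; (2,1)=+1→OOX/OX./.XX
ply 3: OOX/OXX/..X is terminal -1 (O); from O.X/OX./..X depth 7

O winning at [O.X/OX./..X]: False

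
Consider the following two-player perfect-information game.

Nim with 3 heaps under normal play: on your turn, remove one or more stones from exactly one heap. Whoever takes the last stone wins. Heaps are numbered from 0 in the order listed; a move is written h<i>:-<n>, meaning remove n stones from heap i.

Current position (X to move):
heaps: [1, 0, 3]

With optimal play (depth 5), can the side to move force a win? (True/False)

p1 X@[(1,0,3)]: h0:-1[(0,0,3)]-1 h2:-1[(1,0,2)]-1 h2:-2[(1,0,1)]+1* h2:-3[(1,0,0)]-1
p2 O@[(1,0,1)]: h0:-1[(0,0,1)]-1* h2:-1[(1,0,0)]-1
p3 X@[(0,0,1)]: h2:-1[(0,0,0)]+1*
p4 O@[(0,0,0)] terminal -1; root [(1,0,3)] d5

X winning at [(1,0,3)]: True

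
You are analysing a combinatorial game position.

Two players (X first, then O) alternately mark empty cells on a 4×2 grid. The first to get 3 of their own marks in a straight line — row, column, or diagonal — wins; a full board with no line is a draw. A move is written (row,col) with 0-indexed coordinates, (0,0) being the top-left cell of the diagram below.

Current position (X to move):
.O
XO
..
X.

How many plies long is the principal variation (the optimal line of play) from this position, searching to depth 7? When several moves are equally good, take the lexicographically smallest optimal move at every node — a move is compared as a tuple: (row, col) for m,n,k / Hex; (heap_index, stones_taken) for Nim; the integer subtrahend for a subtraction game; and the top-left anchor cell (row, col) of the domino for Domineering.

PV length from [.O/XO/../X.]: 1 ply

p1 X@[.O/XO/../X.]: (0,0)[XO/XO/../X.]-1 (2,0)[.O/XO/X./X.]+1* (2,1)[.O/XO/.X/X.]+0 (3,1)[.O/XO/../XX]-1
p2 O@[.O/XO/X./X.] terminal -1; root [.O/XO/../X.] d7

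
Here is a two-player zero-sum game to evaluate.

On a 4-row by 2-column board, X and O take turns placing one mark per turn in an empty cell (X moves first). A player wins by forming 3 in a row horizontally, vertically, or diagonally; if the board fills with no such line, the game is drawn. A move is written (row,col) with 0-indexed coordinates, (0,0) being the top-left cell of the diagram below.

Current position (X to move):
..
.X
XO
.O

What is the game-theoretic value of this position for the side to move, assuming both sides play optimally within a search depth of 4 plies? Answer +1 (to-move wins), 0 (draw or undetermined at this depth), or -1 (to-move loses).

ply 1, X at ../.X/XO/.O | (0,0)=+0→X./.X/XO/.O; (0,1)=+0→.X/.X/XO/.O; (1,0)=+1→../XX/XO/.O*; (3,0)=+0→../.X/XO/XO
ply 2, O at ../XX/XO/.O | (0,0)=-1→O./XX/XO/.O*; (0,1)=-1→.O/XX/XO/.O; (3,0)=-1→../XX/XO/OO
ply 3, X at O./XX/XO/.O | (0,1)=+0→OX/XX/XO/.O; (3,0)=+1→O./XX/XO/XO*
ply 4: O./XX/XO/XO is terminal -1 (O); from ../.X/XO/.O depth 4

value(../.X/XO/.O, X) = +1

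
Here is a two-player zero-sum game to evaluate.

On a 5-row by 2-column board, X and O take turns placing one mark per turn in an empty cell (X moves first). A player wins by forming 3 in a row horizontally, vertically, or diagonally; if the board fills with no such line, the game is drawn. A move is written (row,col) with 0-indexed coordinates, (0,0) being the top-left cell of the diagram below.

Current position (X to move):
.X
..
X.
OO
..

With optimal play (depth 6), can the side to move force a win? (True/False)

X winning at [.X/../X./OO/..]: False

[.X/../X./OO/..] X move#1: (0,0):+0/XX/../X./OO/..*, (1,0):+0/.X/X./X./OO/.., (1,1):+0/.X/.X/X./OO/.., (2,1):+0/.X/../XX/OO/.., (4,0):-1/.X/../X./OO/X., (4,1):+0/.X/../X./OO/.X
[XX/../X./OO/..] O move#2: (1,0):+0/XX/O./X./OO/..*, (1,1):-1/XX/.O/X./OO/.., (2,1):-1/XX/../XO/OO/.., (4,0):-1/XX/../X./OO/O., (4,1):-1/XX/../X./OO/.O
[XX/O./X./OO/..] X move#3: (1,1):+0/XX/OX/X./OO/..*, (2,1):+0/XX/O./XX/OO/.., (4,0):-1/XX/O./X./OO/X., (4,1):+0/XX/O./X./OO/.X
[XX/OX/X./OO/..] O move#4: (2,1):+0/XX/OX/XO/OO/..*, (4,0):-1/XX/OX/X./OO/O., (4,1):-1/XX/OX/X./OO/.O
[XX/OX/XO/OO/..] X move#5: (4,0):-1/XX/OX/XO/OO/X., (4,1):+0/XX/OX/XO/OO/.X*
[XX/OX/XO/OO/.X] O move#6: (4,0):+0/XX/OX/XO/OO/OX*
[XX/OX/XO/OO/OX] end (terminal +0, X#7); searched .X/../X./OO/.. to 6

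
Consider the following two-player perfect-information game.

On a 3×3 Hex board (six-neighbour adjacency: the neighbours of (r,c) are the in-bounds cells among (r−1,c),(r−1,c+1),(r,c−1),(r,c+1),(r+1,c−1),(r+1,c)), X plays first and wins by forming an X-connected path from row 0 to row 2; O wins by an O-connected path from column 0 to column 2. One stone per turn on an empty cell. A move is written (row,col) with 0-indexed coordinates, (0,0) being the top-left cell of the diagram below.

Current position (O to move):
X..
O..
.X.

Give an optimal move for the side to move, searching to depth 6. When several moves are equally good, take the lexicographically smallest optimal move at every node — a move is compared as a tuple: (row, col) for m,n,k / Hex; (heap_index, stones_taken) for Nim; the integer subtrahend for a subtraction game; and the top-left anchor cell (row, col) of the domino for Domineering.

O's best at [X../O../.X.]: (0,2)

[X../O../.X.] O move#1: (0,1):-1/XO./O../.X., (0,2):+1/X.O/O../.X.*, (1,1):+1/X../OO./.X., (1,2):-1/X../O.O/.X., (2,0):-1/X../O../OX., (2,2):-1/X../O../.XO
[X.O/O../.X.] X move#2: (0,1):-1/XXO/O../.X.*, (1,1):-1/X.O/OX./.X., (1,2):-1/X.O/O.X/.X., (2,0):-1/X.O/O../XX., (2,2):-1/X.O/O../.XX
[XXO/O../.X.] O move#3: (1,1):+1/XXO/OO./.X.*, (1,2):-1/XXO/O.O/.X., (2,0):-1/XXO/O../OX., (2,2):-1/XXO/O../.XO
[XXO/OO./.X.] end (terminal -1, X#4); searched X../O../.X. to 6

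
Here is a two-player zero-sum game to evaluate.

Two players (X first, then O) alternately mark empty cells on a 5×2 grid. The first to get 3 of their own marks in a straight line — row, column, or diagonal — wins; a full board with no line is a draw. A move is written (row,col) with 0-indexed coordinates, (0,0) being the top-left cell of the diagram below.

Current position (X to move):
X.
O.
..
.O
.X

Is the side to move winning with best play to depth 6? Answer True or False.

X winning at [X./O./../.O/.X]: False

[X./O./../.O/.X] X move#1: (0,1):+0/XX/O./../.O/.X*, (1,1):+0/X./OX/../.O/.X, (2,0):+0/X./O./X./.O/.X, (2,1):+0/X./O./.X/.O/.X, (3,0):+0/X./O./../XO/.X, (4,0):+0/X./O./../.O/XX
[XX/O./../.O/.X] O move#2: (1,1):+0/XX/OO/../.O/.X*, (2,0):+0/XX/O./O./.O/.X, (2,1):+0/XX/O./.O/.O/.X, (3,0):+0/XX/O./../OO/.X, (4,0):+0/XX/O./../.O/OX
[XX/OO/../.O/.X] X move#3: (2,0):-1/XX/OO/X./.O/.X, (2,1):+0/XX/OO/.X/.O/.X*, (3,0):-1/XX/OO/../XO/.X, (4,0):-1/XX/OO/../.O/XX
[XX/OO/.X/.O/.X] O move#4: (2,0):+0/XX/OO/OX/.O/.X*, (3,0):+0/XX/OO/.X/OO/.X, (4,0):+0/XX/OO/.X/.O/OX
[XX/OO/OX/.O/.X] X move#5: (3,0):+0/XX/OO/OX/XO/.X*, (4,0):-1/XX/OO/OX/.O/XX
[XX/OO/OX/XO/.X] O move#6: (4,0):+0/XX/OO/OX/XO/OX*
[XX/OO/OX/XO/OX] end (terminal +0, X#7); searched X./O./../.O/.X to 6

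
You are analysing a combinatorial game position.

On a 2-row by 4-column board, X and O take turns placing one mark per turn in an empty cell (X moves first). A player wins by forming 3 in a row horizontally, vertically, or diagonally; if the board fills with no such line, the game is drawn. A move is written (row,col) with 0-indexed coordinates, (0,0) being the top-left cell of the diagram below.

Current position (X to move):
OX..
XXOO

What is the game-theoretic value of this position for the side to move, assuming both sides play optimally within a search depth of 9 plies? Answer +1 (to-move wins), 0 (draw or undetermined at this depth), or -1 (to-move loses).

ply 1, X at OX../XXOO | (0,2)=+0→OXX./XXOO*; (0,3)=+0→OX.X/XXOO
ply 2, O at OXX./XXOO | (0,3)=+0→OXXO/XXOO*
ply 3: OXXO/XXOO is terminal +0 (X); from OX../XXOO depth 9

value(OX../XXOO, X) = 0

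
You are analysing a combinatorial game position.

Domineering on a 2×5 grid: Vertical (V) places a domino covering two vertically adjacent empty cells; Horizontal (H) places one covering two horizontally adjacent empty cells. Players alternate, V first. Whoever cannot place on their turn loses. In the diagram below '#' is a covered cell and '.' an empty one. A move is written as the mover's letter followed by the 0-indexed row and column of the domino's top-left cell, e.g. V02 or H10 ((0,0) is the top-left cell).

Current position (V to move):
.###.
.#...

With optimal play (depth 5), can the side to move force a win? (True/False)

[.###./.#...] V move#1: V00:-1/####./##..., V04:+1/.####/.#..#*
[.####/.#..#] H move#2: H12:-1/.####/.####*
[.####/.####] V move#3: V00:+1/#####/#####*
[#####/#####] end (terminal -1, H#4); searched .###./.#... to 5

V winning at [.###./.#...]: True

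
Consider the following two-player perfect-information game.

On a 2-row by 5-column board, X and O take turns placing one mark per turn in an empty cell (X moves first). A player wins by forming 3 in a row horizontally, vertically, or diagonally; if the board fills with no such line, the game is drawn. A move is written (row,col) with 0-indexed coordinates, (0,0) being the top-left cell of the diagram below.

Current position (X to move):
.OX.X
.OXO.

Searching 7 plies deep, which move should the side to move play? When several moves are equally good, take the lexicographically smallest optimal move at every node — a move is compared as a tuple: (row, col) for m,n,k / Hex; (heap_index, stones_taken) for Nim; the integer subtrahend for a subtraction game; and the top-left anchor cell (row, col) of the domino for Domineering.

p1 X@[.OX.X/.OXO.]: (0,0)[XOX.X/.OXO.]+0 (0,3)[.OXXX/.OXO.]+1* (1,0)[.OX.X/XOXO.]+0 (1,4)[.OX.X/.OXOX]+0
p2 O@[.OXXX/.OXO.] terminal -1; root [.OX.X/.OXO.] d7

X's best at [.OX.X/.OXO.]: (0,3)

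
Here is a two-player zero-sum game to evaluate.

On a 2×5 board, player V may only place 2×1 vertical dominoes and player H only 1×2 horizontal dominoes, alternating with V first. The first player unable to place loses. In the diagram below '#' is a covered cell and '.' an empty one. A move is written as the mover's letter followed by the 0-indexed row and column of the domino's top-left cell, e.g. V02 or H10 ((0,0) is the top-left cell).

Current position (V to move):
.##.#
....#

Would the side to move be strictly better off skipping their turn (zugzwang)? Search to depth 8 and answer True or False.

ply 1, V at .##.#/....# | V00=-1→###.#/#...#*; V03=-1→.####/...##
ply 2, H at ###.#/#...# | H11=-1→###.#/###.#; H12=+1→###.#/#.###*
ply 3: ###.#/#.### is terminal -1 (V); from .##.#/....# depth 8
suppose V passes — search the same position with H to move:
pass> ply 1, H at .##.#/....# | H10=-1→.##.#/##..#*; H11=-1→.##.#/.##.#; H12=-1→.##.#/..###
pass> ply 2, V at .##.#/##..# | V03=+1→.####/##.##*
pass> ply 3: .####/##.## is terminal -1 (H); from .##.#/....# depth 8
for V: play -1, pass +1

zugzwang(.##.#/....#, V) = True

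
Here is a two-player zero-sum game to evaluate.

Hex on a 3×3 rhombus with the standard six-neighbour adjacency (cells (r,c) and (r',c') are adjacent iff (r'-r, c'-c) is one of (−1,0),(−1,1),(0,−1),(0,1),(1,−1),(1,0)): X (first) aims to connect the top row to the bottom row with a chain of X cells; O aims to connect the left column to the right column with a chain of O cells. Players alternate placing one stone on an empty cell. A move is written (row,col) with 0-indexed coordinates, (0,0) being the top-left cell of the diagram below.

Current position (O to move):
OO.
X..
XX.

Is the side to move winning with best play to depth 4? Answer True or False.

O winning at [OO./X../XX.]: True

[OO./X../XX.] O move#1: (0,2):+1/OOO/X../XX.*, (1,1):+1/OO./XO./XX., (1,2):+1/OO./X.O/XX., (2,2):-1/OO./X../XXO
[OOO/X../XX.] end (terminal -1, X#2); searched OO./X../XX. to 4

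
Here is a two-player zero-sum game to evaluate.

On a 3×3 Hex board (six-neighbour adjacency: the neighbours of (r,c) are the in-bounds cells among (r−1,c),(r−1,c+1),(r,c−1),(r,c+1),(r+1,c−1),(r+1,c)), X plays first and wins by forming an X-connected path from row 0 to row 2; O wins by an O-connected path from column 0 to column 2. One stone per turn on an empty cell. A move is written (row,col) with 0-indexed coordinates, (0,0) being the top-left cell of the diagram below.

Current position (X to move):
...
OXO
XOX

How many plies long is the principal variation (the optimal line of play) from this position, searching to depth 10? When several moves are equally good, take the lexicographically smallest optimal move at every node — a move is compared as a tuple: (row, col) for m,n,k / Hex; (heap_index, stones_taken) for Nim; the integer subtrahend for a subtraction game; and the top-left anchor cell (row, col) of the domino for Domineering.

[.../OXO/XOX] X move#1: (0,0):+1/X../OXO/XOX*, (0,1):+1/.X./OXO/XOX, (0,2):+1/..X/OXO/XOX
[X../OXO/XOX] O move#2: (0,1):-1/XO./OXO/XOX*, (0,2):-1/X.O/OXO/XOX
[XO./OXO/XOX] X move#3: (0,2):+1/XOX/OXO/XOX*
[XOX/OXO/XOX] end (terminal -1, O#4); searched .../OXO/XOX to 10

PV length from [.../OXO/XOX]: 3 plies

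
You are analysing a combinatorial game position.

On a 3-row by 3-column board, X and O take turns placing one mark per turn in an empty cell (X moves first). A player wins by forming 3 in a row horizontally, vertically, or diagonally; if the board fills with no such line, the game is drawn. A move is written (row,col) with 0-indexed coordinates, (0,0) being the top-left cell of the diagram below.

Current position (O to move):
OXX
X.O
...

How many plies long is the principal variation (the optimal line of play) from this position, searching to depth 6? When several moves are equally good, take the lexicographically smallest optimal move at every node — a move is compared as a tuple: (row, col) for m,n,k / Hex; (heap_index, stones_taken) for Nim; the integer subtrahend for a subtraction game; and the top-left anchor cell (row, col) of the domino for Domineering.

PV length from [OXX/X.O/...]: 4 plies

p1 O@[OXX/X.O/...]: (1,1)[OXX/XOO/...]+0* (2,0)[OXX/X.O/O..]+0 (2,1)[OXX/X.O/.O.]+0 (2,2)[OXX/X.O/..O]-1
p2 X@[OXX/XOO/...]: (2,0)[OXX/XOO/X..]-1 (2,1)[OXX/XOO/.X.]-1 (2,2)[OXX/XOO/..X]+0*
p3 O@[OXX/XOO/..X]: (2,0)[OXX/XOO/O.X]+0* (2,1)[OXX/XOO/.OX]+0
p4 X@[OXX/XOO/O.X]: (2,1)[OXX/XOO/OXX]+0*
p5 O@[OXX/XOO/OXX] terminal +0; root [OXX/X.O/...] d6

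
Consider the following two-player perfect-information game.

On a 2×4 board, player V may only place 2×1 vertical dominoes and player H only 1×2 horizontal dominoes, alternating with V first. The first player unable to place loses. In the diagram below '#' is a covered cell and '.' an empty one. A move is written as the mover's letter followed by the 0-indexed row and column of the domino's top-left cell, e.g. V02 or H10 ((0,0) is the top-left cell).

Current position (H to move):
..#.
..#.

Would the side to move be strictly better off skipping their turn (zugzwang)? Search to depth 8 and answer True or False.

zugzwang(..#./..#., H) = False

p1 H@[..#./..#.]: H00[###./..#.]+1* H10[..#./###.]+1
p2 V@[###./..#.]: V03[####/..##]-1*
p3 H@[####/..##]: H10[####/####]+1*
p4 V@[####/####] terminal -1; root [..#./..#.] d8
if H skipped the turn, V would face:
~ p1 V@[..#./..#.]: V00[#.#./#.#.]+1* V01[.##./.##.]+1 V03[..##/..##]-1
~ p2 H@[#.#./#.#.] terminal -1; root [..#./..#.] d8
compare (H): move=+1 vs pass=-1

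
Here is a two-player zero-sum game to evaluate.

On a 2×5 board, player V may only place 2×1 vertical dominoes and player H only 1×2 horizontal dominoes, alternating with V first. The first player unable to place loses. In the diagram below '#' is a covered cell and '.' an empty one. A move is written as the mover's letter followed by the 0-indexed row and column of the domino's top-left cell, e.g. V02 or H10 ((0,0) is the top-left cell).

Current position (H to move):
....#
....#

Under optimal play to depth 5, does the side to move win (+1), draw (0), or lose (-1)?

[....#/....#] H move#1: H00:-1/##..#/....#, H01:+1/.##.#/....#*, H02:-1/..###/....#, H10:-1/....#/##..#, H11:+1/....#/.##.#, H12:-1/....#/..###
[.##.#/....#] V move#2: V00:-1/###.#/#...#*, V03:-1/.####/...##
[###.#/#...#] H move#3: H11:-1/###.#/###.#, H12:+1/###.#/#.###*
[###.#/#.###] end (terminal -1, V#4); searched ....#/....# to 5

value(....#/....#, H) = +1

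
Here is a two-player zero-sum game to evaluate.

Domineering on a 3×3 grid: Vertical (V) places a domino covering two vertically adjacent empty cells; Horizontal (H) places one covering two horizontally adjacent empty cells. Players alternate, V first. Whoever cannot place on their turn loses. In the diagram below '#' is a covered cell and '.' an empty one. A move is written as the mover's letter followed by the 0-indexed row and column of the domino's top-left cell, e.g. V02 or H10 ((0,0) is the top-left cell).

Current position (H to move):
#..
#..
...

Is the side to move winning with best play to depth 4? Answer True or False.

H winning at [#../#../...]: True

p1 H@[#../#../...]: H01[###/#../...]-1 H11[#../###/...]+1* H20[#../#../##.]-1 H21[#../#../.##]-1
p2 V@[#../###/...] terminal -1; root [#../#../...] d4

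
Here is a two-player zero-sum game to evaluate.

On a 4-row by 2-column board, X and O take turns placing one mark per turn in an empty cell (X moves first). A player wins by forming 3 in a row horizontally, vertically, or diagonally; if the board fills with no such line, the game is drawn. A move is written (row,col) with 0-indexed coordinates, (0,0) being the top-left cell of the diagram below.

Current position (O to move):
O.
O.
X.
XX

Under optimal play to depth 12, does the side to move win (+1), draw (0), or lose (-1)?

value(O./O./X./XX, O) = 0

p1 O@[O./O./X./XX]: (0,1)[OO/O./X./XX]+0* (1,1)[O./OO/X./XX]+0 (2,1)[O./O./XO/XX]+0
p2 X@[OO/O./X./XX]: (1,1)[OO/OX/X./XX]+0* (2,1)[OO/O./XX/XX]+0
p3 O@[OO/OX/X./XX]: (2,1)[OO/OX/XO/XX]+0*
p4 X@[OO/OX/XO/XX] terminal +0; root [O./O./X./XX] d12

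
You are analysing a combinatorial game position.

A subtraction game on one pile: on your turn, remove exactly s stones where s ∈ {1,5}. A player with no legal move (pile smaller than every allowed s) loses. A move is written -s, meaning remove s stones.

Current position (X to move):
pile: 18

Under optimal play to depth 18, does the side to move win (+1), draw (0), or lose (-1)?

value(18, X) = -1

ply 1, X at 18 | -1=-1→17*; -5=-1→13
ply 2, O at 17 | -1=+1→16*; -5=+1→12
ply 3, X at 16 | -1=-1→15*; -5=-1→11
ply 4, O at 15 | -1=+1→14*; -5=+1→10
ply 5, X at 14 | -1=-1→13*; -5=-1→9
ply 6, O at 13 | -1=+1→12*; -5=+1→8
ply 7, X at 12 | -1=-1→11*; -5=-1→7
ply 8, O at 11 | -1=+1→10*; -5=+1→6
ply 9, X at 10 | -1=-1→9*; -5=-1→5
ply 10, O at 9 | -1=+1→8*; -5=+1→4
ply 11, X at 8 | -1=-1→7*; -5=-1→3
ply 12, O at 7 | -1=+1→6*; -5=+1→2
ply 13, X at 6 | -1=-1→5*; -5=-1→1
ply 14, O at 5 | -1=+1→4*; -5=+1→0
ply 15, X at 4 | -1=-1→3*
ply 16, O at 3 | -1=+1→2*
ply 17, X at 2 | -1=-1→1*
ply 18, O at 1 | -1=+1→0*
ply 19: 0 is terminal -1 (X); from 18 depth 18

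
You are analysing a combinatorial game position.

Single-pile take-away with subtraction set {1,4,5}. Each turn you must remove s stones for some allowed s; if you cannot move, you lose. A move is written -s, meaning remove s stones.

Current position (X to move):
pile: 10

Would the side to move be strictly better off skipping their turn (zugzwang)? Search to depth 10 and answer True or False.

ply 1, X at 10 | -1=-1→9*; -4=-1→6; -5=-1→5
ply 2, O at 9 | -1=+1→8*; -4=-1→5; -5=-1→4
ply 3, X at 8 | -1=-1→7*; -4=-1→4; -5=-1→3
ply 4, O at 7 | -1=-1→6; -4=-1→3; -5=+1→2*
ply 5, X at 2 | -1=-1→1*
ply 6, O at 1 | -1=+1→0*
ply 7: 0 is terminal -1 (X); from 10 depth 10
if X skipped the turn, O would face:
~ ply 1, O at 10 | -1=-1→9*; -4=-1→6; -5=-1→5
~ ply 2, X at 9 | -1=+1→8*; -4=-1→5; -5=-1→4
~ ply 3, O at 8 | -1=-1→7*; -4=-1→4; -5=-1→3
~ ply 4, X at 7 | -1=-1→6; -4=-1→3; -5=+1→2*
~ ply 5, O at 2 | -1=-1→1*
~ ply 6, X at 1 | -1=+1→0*
~ ply 7: 0 is terminal -1 (O); from 10 depth 10
compare (X): move=-1 vs pass=+1

zugzwang(10, X) = True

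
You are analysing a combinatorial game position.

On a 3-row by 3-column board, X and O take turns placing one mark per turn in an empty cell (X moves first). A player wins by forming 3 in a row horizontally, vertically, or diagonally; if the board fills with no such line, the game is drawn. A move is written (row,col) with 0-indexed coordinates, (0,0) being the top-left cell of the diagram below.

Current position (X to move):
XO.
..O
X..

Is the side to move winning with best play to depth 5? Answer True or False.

X winning at [XO./..O/X..]: True

p1 X@[XO./..O/X..]: (0,2)[XOX/..O/X..]+1* (1,0)[XO./X.O/X..]+1 (1,1)[XO./.XO/X..]+1 (2,1)[XO./..O/XX.]+1 (2,2)[XO./..O/X.X]+1
p2 O@[XOX/..O/X..]: (1,0)[XOX/O.O/X..]-1* (1,1)[XOX/.OO/X..]-1 (2,1)[XOX/..O/XO.]-1 (2,2)[XOX/..O/X.O]-1
p3 X@[XOX/O.O/X..]: (1,1)[XOX/OXO/X..]+1* (2,1)[XOX/O.O/XX.]-1 (2,2)[XOX/O.O/X.X]-1
p4 O@[XOX/OXO/X..] terminal -1; root [XO./..O/X..] d5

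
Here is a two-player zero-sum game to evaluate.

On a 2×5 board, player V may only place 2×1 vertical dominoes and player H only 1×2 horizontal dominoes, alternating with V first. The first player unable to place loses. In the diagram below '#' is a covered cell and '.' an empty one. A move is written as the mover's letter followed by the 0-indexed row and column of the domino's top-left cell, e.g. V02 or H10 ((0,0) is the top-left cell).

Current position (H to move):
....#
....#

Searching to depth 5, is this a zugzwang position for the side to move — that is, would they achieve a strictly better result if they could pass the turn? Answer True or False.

zugzwang(....#/....#, H) = False

ply 1, H at ....#/....# | H00=-1→##..#/....#; H01=+1→.##.#/....#*; H02=-1→..###/....#; H10=-1→....#/##..#; H11=+1→....#/.##.#; H12=-1→....#/..###
ply 2, V at .##.#/....# | V00=-1→###.#/#...#*; V03=-1→.####/...##
ply 3, H at ###.#/#...# | H11=-1→###.#/###.#; H12=+1→###.#/#.###*
ply 4: ###.#/#.### is terminal -1 (V); from ....#/....# depth 5
pass branch (V moves first from the same position):
  | ply 1, V at ....#/....# | V00=-1→#...#/#...#*; V01=-1→.#..#/.#..#; V02=-1→..#.#/..#.#; V03=-1→...##/...##
  | ply 2, H at #...#/#...# | H01=+1→###.#/#...#*; H02=+1→#.###/#...#; H11=+1→#...#/###.#; H12=+1→#...#/#.###
  | ply 3, V at ###.#/#...# | V03=-1→#####/#..##*
  | ply 4, H at #####/#..## | H11=+1→#####/#####*
  | ply 5: #####/##### is terminal -1 (V); from ....#/....# depth 5
H moving scores +1; H passing scores +1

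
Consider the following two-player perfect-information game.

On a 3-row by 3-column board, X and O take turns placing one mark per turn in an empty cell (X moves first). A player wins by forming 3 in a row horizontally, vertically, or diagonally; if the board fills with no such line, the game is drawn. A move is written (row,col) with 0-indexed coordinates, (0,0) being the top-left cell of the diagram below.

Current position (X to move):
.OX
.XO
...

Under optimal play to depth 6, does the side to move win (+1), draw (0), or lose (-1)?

p1 X@[.OX/.XO/...]: (0,0)[XOX/.XO/...]+1* (1,0)[.OX/XXO/...]+0 (2,0)[.OX/.XO/X..]+1 (2,1)[.OX/.XO/.X.]+0 (2,2)[.OX/.XO/..X]+1
p2 O@[XOX/.XO/...]: (1,0)[XOX/OXO/...]-1* (2,0)[XOX/.XO/O..]-1 (2,1)[XOX/.XO/.O.]-1 (2,2)[XOX/.XO/..O]-1
p3 X@[XOX/OXO/...]: (2,0)[XOX/OXO/X..]+1* (2,1)[XOX/OXO/.X.]+1 (2,2)[XOX/OXO/..X]+1
p4 O@[XOX/OXO/X..] terminal -1; root [.OX/.XO/...] d6

value(.OX/.XO/..., X) = +1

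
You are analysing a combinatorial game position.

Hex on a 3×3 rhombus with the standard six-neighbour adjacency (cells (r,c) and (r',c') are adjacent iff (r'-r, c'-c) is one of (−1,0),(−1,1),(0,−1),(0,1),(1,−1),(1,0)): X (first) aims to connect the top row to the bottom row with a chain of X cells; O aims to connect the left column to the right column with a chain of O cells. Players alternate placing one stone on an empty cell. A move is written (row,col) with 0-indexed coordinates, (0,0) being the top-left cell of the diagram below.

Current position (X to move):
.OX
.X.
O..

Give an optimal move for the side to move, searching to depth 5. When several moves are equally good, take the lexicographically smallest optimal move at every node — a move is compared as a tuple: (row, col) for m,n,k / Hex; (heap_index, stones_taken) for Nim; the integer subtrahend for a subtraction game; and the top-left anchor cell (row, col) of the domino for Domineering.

[.OX/.X./O..] X move#1: (0,0):-1/XOX/.X./O.., (1,0):-1/.OX/XX./O.., (1,2):+1/.OX/.XX/O..*, (2,1):+1/.OX/.X./OX., (2,2):+1/.OX/.X./O.X
[.OX/.XX/O..] O move#2: (0,0):-1/OOX/.XX/O..*, (1,0):-1/.OX/OXX/O.., (2,1):-1/.OX/.XX/OO., (2,2):-1/.OX/.XX/O.O
[OOX/.XX/O..] X move#3: (1,0):+1/OOX/XXX/O..*, (2,1):+1/OOX/.XX/OX., (2,2):+1/OOX/.XX/O.X
[OOX/XXX/O..] O move#4: (2,1):-1/OOX/XXX/OO.*, (2,2):-1/OOX/XXX/O.O
[OOX/XXX/OO.] X move#5: (2,2):+1/OOX/XXX/OOX*
[OOX/XXX/OOX] end (terminal -1, O#6); searched .OX/.X./O.. to 5

X's best at [.OX/.X./O..]: (1,2)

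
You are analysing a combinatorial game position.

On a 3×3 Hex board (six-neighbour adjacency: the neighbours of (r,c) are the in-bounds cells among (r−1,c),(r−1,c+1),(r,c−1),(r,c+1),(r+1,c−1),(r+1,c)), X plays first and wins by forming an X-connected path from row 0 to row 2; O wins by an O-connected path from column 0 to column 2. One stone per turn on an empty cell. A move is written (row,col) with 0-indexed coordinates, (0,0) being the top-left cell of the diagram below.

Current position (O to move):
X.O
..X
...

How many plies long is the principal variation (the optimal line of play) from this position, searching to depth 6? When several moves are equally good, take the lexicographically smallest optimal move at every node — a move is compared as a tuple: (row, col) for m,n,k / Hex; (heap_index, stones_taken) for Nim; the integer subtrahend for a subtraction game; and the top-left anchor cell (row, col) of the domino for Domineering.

p1 O@[X.O/..X/...]: (0,1)[XOO/..X/...]-1 (1,0)[X.O/O.X/...]+1* (1,1)[X.O/.OX/...]+1 (2,0)[X.O/..X/O..]-1 (2,1)[X.O/..X/.O.]-1 (2,2)[X.O/..X/..O]-1
p2 X@[X.O/O.X/...]: (0,1)[XXO/O.X/...]-1* (1,1)[X.O/OXX/...]-1 (2,0)[X.O/O.X/X..]-1 (2,1)[X.O/O.X/.X.]-1 (2,2)[X.O/O.X/..X]-1
p3 O@[XXO/O.X/...]: (1,1)[XXO/OOX/...]+1* (2,0)[XXO/O.X/O..]-1 (2,1)[XXO/O.X/.O.]-1 (2,2)[XXO/O.X/..O]-1
p4 X@[XXO/OOX/...] terminal -1; root [X.O/..X/...] d6

PV length from [X.O/..X/...]: 3 plies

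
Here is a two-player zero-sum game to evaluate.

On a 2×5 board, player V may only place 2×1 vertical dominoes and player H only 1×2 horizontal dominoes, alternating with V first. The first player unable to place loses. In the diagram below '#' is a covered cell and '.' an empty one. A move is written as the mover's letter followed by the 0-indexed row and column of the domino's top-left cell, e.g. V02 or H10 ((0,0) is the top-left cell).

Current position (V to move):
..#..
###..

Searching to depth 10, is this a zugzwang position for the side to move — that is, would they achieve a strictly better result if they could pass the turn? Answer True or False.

zugzwang(..#../###.., V) = False

ply 1, V at ..#../###.. | V03=+1→..##./####.*; V04=+1→..#.#/###.#
ply 2, H at ..##./####. | H00=-1→####./####.*
ply 3, V at ####./####. | V04=+1→#####/#####*
ply 4: #####/##### is terminal -1 (H); from ..#../###.. depth 10
if V skipped the turn, H would face:
~ ply 1, H at ..#../###.. | H00=-1→###../###..; H03=+1→..###/###..*; H13=+1→..#../#####
~ ply 2: ..###/###.. is terminal -1 (V); from ..#../###.. depth 10
compare (V): move=+1 vs pass=-1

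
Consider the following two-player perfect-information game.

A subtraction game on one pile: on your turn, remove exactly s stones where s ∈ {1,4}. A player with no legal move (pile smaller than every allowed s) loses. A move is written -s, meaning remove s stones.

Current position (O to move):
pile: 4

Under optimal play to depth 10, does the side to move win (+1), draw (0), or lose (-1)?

value(4, O) = +1

ply 1, O at 4 | -1=-1→3; -4=+1→0*
ply 2: 0 is terminal -1 (X); from 4 depth 10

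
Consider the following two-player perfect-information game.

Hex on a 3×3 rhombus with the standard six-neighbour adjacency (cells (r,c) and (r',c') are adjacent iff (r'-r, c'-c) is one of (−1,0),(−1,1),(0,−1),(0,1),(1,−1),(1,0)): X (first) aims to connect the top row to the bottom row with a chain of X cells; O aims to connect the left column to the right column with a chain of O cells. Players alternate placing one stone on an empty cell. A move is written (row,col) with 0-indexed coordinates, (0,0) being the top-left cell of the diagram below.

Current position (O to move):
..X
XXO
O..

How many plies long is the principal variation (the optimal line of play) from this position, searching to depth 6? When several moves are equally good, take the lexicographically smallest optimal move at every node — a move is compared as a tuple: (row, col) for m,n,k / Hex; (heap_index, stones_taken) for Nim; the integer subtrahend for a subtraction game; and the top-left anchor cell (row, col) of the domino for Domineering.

ply 1, O at ..X/XXO/O.. | (0,0)=-1→O.X/XXO/O..; (0,1)=-1→.OX/XXO/O..; (2,1)=+1→..X/XXO/OO.*; (2,2)=-1→..X/XXO/O.O
ply 2: ..X/XXO/OO. is terminal -1 (X); from ..X/XXO/O.. depth 6

PV length from [..X/XXO/O..]: 1 ply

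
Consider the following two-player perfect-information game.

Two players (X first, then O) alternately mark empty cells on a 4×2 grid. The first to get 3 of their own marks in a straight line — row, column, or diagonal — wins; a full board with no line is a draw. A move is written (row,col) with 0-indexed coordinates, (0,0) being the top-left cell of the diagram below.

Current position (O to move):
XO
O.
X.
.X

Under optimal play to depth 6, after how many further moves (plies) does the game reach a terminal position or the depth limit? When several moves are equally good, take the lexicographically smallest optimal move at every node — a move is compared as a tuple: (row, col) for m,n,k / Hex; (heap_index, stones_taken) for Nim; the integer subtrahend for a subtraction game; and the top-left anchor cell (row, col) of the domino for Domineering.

ply 1, O at XO/O./X./.X | (1,1)=+0→XO/OO/X./.X*; (2,1)=+0→XO/O./XO/.X; (3,0)=+0→XO/O./X./OX
ply 2, X at XO/OO/X./.X | (2,1)=+0→XO/OO/XX/.X*; (3,0)=-1→XO/OO/X./XX
ply 3, O at XO/OO/XX/.X | (3,0)=+0→XO/OO/XX/OX*
ply 4: XO/OO/XX/OX is terminal +0 (X); from XO/O./X./.X depth 6

PV length from [XO/O./X./.X]: 3 plies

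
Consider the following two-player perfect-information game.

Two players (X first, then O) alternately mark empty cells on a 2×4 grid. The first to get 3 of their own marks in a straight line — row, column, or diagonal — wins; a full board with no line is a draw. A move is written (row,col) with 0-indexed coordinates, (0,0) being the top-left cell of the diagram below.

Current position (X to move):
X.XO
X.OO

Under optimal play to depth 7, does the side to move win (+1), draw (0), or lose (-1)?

value(X.XO/X.OO, X) = +1

p1 X@[X.XO/X.OO]: (0,1)[XXXO/X.OO]+1* (1,1)[X.XO/XXOO]+0
p2 O@[XXXO/X.OO] terminal -1; root [X.XO/X.OO] d7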